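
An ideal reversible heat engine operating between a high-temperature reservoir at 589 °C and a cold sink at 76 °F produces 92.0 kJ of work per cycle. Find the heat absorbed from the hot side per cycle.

Q_H ≈ 140 kJ

T_H = 589 °C → 589 + 273.15 = 862.15 K.
T_C = 76 °F → (76 − 32) × 5/9 = 24.44 °C = 297.59 K.
The Carnot efficiency is η = 1 − T_C/T_H = 1 − 297.59/862.15 = 0.6548.
Q_H = W/η = 92.0/0.6548 = 140 kJ.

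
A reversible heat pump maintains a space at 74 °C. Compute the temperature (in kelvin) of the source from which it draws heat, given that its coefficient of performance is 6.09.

T_C ≈ 290 K

T_H = 74 °C → 74 + 273.15 = 347.15 K.
COP_HP = T_H/(T_H − T_C) ⇒ T_C = T_H·(COP_HP − 1)/COP_HP = 347.15 × (6.09 − 1)/6.09 = 290 K.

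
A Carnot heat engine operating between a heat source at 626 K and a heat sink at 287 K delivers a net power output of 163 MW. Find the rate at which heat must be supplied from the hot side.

The Carnot efficiency is η = 1 − T_C/T_H = 1 − 287.00/626.00 = 0.5415.
Q_H = W/η = 163/0.5415 = 301.0 MW.

Q̇_H ≈ 301.0 MW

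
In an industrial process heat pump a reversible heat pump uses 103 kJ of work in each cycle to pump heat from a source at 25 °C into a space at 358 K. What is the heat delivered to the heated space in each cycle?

Q_H ≈ 616 kJ

T_C = 25 °C → 25 + 273.15 = 298.15 K.
Reversible heating COP: COP_HP = T_H/(T_H − T_C) = 358.00/59.85 = 5.9816.
Q_H = COP_HP · W = 5.9816 × 103 = 616 kJ.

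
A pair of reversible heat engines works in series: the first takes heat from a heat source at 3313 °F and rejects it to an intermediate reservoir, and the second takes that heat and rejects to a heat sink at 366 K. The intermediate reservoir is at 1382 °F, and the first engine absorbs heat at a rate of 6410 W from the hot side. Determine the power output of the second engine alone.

Ẇ₂ ≈ 2010 W

T_H = 3313 °F → (3313 − 32) × 5/9 = 1822.78 °C = 2095.93 K.
T_m = 1382 °F → (1382 − 32) × 5/9 = 750.00 °C = 1023.15 K.
Heat entering the second stage: Q_m = Q_H·(T_m/T_H) = 6410 × 1023.15/2095.93 = 3130 W.
Second-stage efficiency η₂ = 1 − T_C/T_m = 1 − 366.00/1023.15 = 0.6423, so W₂ = η₂·Q_m = 2010 W.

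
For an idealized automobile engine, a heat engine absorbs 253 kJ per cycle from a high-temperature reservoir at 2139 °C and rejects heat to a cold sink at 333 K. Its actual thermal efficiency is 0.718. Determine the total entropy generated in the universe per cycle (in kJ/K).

T_H = 2139 °C → 2139 + 273.15 = 2412.15 K.
W = η·Q_H = 0.718 × 253 = 181.7 kJ, so Q_C = Q_H − W = 71.35 kJ.
Reservoir entropy changes: ΔS_H = −Q_H/T_H = −253/2412.15 = -0.1049 kJ/K and ΔS_C = +Q_C/T_C = 71.35/333.00 = 0.2143 kJ/K.
ΔS_univ = −Q_H/T_H + Q_C/T_C = 0.109 kJ/K (> 0, since η = 0.718 < η_Carnot = 0.862).

ΔS_univ ≈ 0.109 kJ/K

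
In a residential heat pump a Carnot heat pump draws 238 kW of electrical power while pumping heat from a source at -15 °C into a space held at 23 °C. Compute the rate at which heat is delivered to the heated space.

Q̇_H ≈ 1850 kW

T_H = 23 °C → 23 + 273.15 = 296.15 K.
T_C = -15 °C → -15 + 273.15 = 258.15 K.
Reversible heating COP: COP_HP = T_H/(T_H − T_C) = 296.15/38.00 = 7.7934.
Q_H = COP_HP · W = 7.7934 × 238 = 1850 kW.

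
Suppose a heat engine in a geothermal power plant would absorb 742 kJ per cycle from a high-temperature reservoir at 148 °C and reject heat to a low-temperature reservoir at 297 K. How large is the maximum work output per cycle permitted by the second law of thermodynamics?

W_max ≈ 218.7 kJ

T_H = 148 °C → 148 + 273.15 = 421.15 K.
No engine can exceed the Carnot limit: η_max = 1 − T_C/T_H = 1 − 297.00/421.15 = 0.2948.
W_max = η_max · Q_H = 0.2948 × 742 = 218.7 kJ.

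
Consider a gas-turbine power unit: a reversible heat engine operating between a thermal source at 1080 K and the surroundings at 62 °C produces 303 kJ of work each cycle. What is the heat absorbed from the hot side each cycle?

T_C = 62 °C → 62 + 273.15 = 335.15 K.
The Carnot efficiency is η = 1 − T_C/T_H = 1 − 335.15/1080.00 = 0.6897.
Q_H = W/η = 303/0.6897 = 439 kJ.

Q_H ≈ 439 kJ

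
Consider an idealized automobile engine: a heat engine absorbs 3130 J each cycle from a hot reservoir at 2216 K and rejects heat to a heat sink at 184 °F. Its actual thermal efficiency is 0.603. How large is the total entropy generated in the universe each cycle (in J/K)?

ΔS_univ ≈ 2.06 J/K

T_C = 184 °F → (184 − 32) × 5/9 = 84.44 °C = 357.59 K.
W = η·Q_H = 0.603 × 3130 = 1887 J, so Q_C = Q_H − W = 1243 J.
Entropy balance on the reservoirs: −Q_H/T_H = -1.412 J/K, +Q_C/T_C = 3.475 J/K.
ΔS_univ = −Q_H/T_H + Q_C/T_C = 2.06 J/K (> 0, since η = 0.603 < η_Carnot = 0.839).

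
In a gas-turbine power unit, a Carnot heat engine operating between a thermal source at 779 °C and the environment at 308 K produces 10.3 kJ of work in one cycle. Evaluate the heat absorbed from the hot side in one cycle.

T_H = 779 °C → 779 + 273.15 = 1052.15 K.
Carnot efficiency: η = 1 − T_C/T_H = 1 − 308.00/1052.15 = 0.7073.
Q_H = W/η = 10.3/0.7073 = 14.6 kJ.

Q_H ≈ 14.6 kJ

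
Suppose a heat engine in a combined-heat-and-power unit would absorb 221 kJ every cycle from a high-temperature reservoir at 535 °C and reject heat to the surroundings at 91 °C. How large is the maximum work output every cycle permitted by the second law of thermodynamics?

W_max ≈ 121 kJ

T_H = 535 °C → 535 + 273.15 = 808.15 K.
T_C = 91 °C → 91 + 273.15 = 364.15 K.
The second-law ceiling is the Carnot efficiency, η_max = 1 − T_C/T_H = 1 − 364.15/808.15 = 0.5494.
W_max = η_max · Q_H = 0.5494 × 221 = 121 kJ.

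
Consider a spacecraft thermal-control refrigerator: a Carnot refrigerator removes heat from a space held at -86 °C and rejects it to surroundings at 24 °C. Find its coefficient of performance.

COP_R ≈ 1.70

T_H = 24 °C → 24 + 273.15 = 297.15 K.
T_C = -86 °C → -86 + 273.15 = 187.15 K.
COP_R = T_C/(T_H − T_C) = 187.15/(297.15 − 187.15) = 1.70.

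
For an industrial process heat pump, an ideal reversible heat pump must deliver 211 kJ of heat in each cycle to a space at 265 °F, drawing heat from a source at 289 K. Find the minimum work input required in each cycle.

W_in ≈ 59.5 kJ

T_H = 265 °F → (265 − 32) × 5/9 = 129.44 °C = 402.59 K.
For a reversible heat pump, COP_HP = T_H/(T_H − T_C) = 402.59/113.59 = 3.5441.
W = Q_H/COP_HP = 211/3.5441 = 59.5 kJ.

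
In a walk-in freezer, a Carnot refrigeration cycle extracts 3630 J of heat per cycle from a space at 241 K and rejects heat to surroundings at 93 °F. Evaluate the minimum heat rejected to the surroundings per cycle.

Q_H ≈ 4620 J

T_H = 93 °F → (93 − 32) × 5/9 = 33.89 °C = 307.04 K.
For a reversible cycle Q_H/Q_C = T_H/T_C, so Q_H = Q_C·T_H/T_C = 3630 × 307.04/241.00 = 4620 J.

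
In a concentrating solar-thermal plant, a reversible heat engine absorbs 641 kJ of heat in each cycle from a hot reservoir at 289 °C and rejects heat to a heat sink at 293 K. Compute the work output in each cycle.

W ≈ 307 kJ

T_H = 289 °C → 289 + 273.15 = 562.15 K.
Since the cycle is reversible, η = 1 − T_C/T_H = 1 − 293.00/562.15 = 0.4788.
W = η·Q_H = 0.4788 × 641 = 307 kJ.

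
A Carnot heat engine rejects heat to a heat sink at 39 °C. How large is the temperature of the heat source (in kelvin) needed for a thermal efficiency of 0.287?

T_C = 39 °C → 39 + 273.15 = 312.15 K.
From η = 1 − T_C/T_H, solving for T_H gives T_H = T_C/(1 − η) = 312.15/(1 − 0.287) = 438 K.

T_H ≈ 438 K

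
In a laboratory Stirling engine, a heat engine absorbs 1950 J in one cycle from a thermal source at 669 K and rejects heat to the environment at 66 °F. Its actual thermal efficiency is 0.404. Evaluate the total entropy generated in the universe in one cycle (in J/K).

T_C = 66 °F → (66 − 32) × 5/9 = 18.89 °C = 292.04 K.
W = η·Q_H = 0.404 × 1950 = 787.8 J, so Q_C = Q_H − W = 1162 J.
Reservoir entropy changes: ΔS_H = −Q_H/T_H = −1950/669.00 = -2.915 J/K and ΔS_C = +Q_C/T_C = 1162/292.04 = 3.980 J/K.
ΔS_univ = −Q_H/T_H + Q_C/T_C = 1.06 J/K (> 0, since η = 0.404 < η_Carnot = 0.563).

ΔS_univ ≈ 1.06 J/K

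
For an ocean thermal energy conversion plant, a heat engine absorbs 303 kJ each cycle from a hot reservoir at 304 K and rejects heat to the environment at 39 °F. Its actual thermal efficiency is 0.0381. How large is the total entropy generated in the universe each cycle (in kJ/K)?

ΔS_univ ≈ 0.0553 kJ/K

T_C = 39 °F → (39 − 32) × 5/9 = 3.89 °C = 277.04 K.
W = η·Q_H = 0.0381 × 303 = 11.54 kJ, so Q_C = Q_H − W = 291.5 kJ.
Entropy balance on the reservoirs: −Q_H/T_H = -0.9967 kJ/K, +Q_C/T_C = 1.052 kJ/K.
ΔS_univ = −Q_H/T_H + Q_C/T_C = 0.0553 kJ/K (> 0, since η = 0.0381 < η_Carnot = 0.089).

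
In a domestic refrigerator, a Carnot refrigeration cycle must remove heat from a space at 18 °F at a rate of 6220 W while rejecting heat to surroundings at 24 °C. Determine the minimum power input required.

T_H = 24 °C → 24 + 273.15 = 297.15 K.
T_C = 18 °F → (18 − 32) × 5/9 = -7.78 °C = 265.37 K.
For a reversible refrigerator, COP_R = T_C/(T_H − T_C) = 265.37/31.78 = 8.3509.
W = Q_C/COP_R = 6220/8.3509 = 744.8 W.

Ẇ_in ≈ 744.8 W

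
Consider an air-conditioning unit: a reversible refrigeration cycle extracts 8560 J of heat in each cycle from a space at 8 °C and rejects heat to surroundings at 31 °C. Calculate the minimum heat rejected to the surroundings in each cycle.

Q_H ≈ 9260 J

T_H = 31 °C → 31 + 273.15 = 304.15 K.
T_C = 8 °C → 8 + 273.15 = 281.15 K.
For a reversible cycle Q_H/Q_C = T_H/T_C, so Q_H = Q_C·T_H/T_C = 8560 × 304.15/281.15 = 9260 J.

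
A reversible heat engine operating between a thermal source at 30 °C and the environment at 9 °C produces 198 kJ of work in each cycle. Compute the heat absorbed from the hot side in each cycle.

T_H = 30 °C → 30 + 273.15 = 303.15 K.
T_C = 9 °C → 9 + 273.15 = 282.15 K.
Carnot efficiency: η = 1 − T_C/T_H = 1 − 282.15/303.15 = 0.0693.
Q_H = W/η = 198/0.0693 = 2860 kJ.

Q_H ≈ 2860 kJ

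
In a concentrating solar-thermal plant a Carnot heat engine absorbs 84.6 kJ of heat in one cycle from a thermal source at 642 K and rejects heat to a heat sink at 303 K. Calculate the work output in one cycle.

The Carnot efficiency is η = 1 − T_C/T_H = 1 − 303.00/642.00 = 0.5280.
W = η·Q_H = 0.5280 × 84.6 = 44.7 kJ.

W ≈ 44.7 kJ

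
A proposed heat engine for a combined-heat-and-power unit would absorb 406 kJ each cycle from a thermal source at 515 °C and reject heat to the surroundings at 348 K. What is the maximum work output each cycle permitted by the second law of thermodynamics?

T_H = 515 °C → 515 + 273.15 = 788.15 K.
No engine can exceed the Carnot limit: η_max = 1 − T_C/T_H = 1 − 348.00/788.15 = 0.5585.
W_max = η_max · Q_H = 0.5585 × 406 = 226.7 kJ.

W_max ≈ 226.7 kJ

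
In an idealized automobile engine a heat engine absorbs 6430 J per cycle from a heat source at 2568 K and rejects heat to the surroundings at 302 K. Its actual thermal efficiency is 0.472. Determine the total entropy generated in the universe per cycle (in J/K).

ΔS_univ ≈ 8.74 J/K

W = η·Q_H = 0.472 × 6430 = 3035 J, so Q_C = Q_H − W = 3395 J.
Entropy balance on the reservoirs: −Q_H/T_H = -2.504 J/K, +Q_C/T_C = 11.24 J/K.
ΔS_univ = −Q_H/T_H + Q_C/T_C = 8.74 J/K (> 0, since η = 0.472 < η_Carnot = 0.882).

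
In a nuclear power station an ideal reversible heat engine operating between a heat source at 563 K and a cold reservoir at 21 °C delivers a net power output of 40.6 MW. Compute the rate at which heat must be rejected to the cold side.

T_C = 21 °C → 21 + 273.15 = 294.15 K.
Carnot efficiency: η = 1 − T_C/T_H = 1 − 294.15/563.00 = 0.4775.
Since Q_C/Q_H = T_C/T_H and Q_H = W/η, Q_C = W·T_C/(T_H − T_C) = 40.6 × 294.15/268.85 = 44.4 MW.

Q̇_C ≈ 44.4 MW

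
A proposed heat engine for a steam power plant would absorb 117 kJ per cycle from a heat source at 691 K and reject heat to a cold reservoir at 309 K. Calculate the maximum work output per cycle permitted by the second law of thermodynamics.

By the Carnot theorem, η_max = 1 − T_C/T_H = 1 − 309.00/691.00 = 0.5528.
W_max = η_max · Q_H = 0.5528 × 117 = 64.7 kJ.

W_max ≈ 64.7 kJ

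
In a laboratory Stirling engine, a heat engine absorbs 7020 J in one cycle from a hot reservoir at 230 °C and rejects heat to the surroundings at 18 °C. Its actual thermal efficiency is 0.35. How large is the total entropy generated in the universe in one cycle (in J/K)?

ΔS_univ ≈ 1.72 J/K

T_H = 230 °C → 230 + 273.15 = 503.15 K.
T_C = 18 °C → 18 + 273.15 = 291.15 K.
W = η·Q_H = 0.35 × 7020 = 2457 J, so Q_C = Q_H − W = 4563 J.
The hot reservoir loses entropy Q_H/T_H = 7020/503.15 = 13.95 J/K; the cold reservoir gains Q_C/T_C = 4563/291.15 = 15.67 J/K.
ΔS_univ = −Q_H/T_H + Q_C/T_C = 1.72 J/K (> 0, since η = 0.35 < η_Carnot = 0.421).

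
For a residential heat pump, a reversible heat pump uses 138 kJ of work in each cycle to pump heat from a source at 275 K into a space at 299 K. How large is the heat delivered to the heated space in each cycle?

Reversible heating COP: COP_HP = T_H/(T_H − T_C) = 299.00/24.00 = 12.4583.
Q_H = COP_HP · W = 12.4583 × 138 = 1720 kJ.

Q_H ≈ 1720 kJ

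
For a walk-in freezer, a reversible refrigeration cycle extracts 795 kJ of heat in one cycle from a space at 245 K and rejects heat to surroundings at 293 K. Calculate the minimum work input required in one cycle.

The reversible coefficient of performance is COP_R = T_C/(T_H − T_C) = 245.00/48.00 = 5.1042.
W = Q_C/COP_R = 795/5.1042 = 156 kJ.

W_in ≈ 156 kJ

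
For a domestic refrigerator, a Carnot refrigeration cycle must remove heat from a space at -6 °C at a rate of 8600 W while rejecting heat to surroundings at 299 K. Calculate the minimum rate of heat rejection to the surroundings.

Q̇_H ≈ 9630 W

T_C = -6 °C → -6 + 273.15 = 267.15 K.
For a reversible cycle Q_H/Q_C = T_H/T_C, so Q_H = Q_C·T_H/T_C = 8600 × 299.00/267.15 = 9630 W.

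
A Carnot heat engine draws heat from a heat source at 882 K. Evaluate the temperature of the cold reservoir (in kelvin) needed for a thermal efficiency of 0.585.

T_C ≈ 366 K

From η = 1 − T_C/T_H, T_C = T_H·(1 − η) = 882.00 × (1 − 0.585) = 366 K.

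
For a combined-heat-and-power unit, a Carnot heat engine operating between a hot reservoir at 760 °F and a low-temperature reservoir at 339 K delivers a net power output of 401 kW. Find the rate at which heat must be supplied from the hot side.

Q̇_H ≈ 802 kW

T_H = 760 °F → (760 − 32) × 5/9 = 404.44 °C = 677.59 K.
Since the cycle is reversible, η = 1 − T_C/T_H = 1 − 339.00/677.59 = 0.4997.
Q_H = W/η = 401/0.4997 = 802 kW.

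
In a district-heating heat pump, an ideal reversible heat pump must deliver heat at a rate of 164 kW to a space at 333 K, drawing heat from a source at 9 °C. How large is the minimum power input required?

T_C = 9 °C → 9 + 273.15 = 282.15 K.
Reversible heating COP: COP_HP = T_H/(T_H − T_C) = 333.00/50.85 = 6.5487.
W = Q_H/COP_HP = 164/6.5487 = 25.04 kW.

Ẇ_in ≈ 25.04 kW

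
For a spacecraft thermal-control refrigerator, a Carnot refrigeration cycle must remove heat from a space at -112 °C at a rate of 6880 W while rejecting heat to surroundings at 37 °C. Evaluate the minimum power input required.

T_H = 37 °C → 37 + 273.15 = 310.15 K.
T_C = -112 °C → -112 + 273.15 = 161.15 K.
For a reversible refrigerator, COP_R = T_C/(T_H − T_C) = 161.15/149.00 = 1.0815.
W = Q_C/COP_R = 6880/1.0815 = 6361 W.

Ẇ_in ≈ 6361 W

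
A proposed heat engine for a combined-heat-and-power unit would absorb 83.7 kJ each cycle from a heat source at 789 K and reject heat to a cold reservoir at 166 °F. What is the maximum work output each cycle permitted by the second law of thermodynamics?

T_C = 166 °F → (166 − 32) × 5/9 = 74.44 °C = 347.59 K.
By the Carnot theorem, η_max = 1 − T_C/T_H = 1 − 347.59/789.00 = 0.5594.
W_max = η_max · Q_H = 0.5594 × 83.7 = 46.8 kJ.

W_max ≈ 46.8 kJ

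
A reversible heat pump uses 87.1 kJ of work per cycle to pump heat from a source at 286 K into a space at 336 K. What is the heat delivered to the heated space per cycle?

Q_H ≈ 585 kJ

Reversible heating COP: COP_HP = T_H/(T_H − T_C) = 336.00/50.00 = 6.7200.
Q_H = COP_HP · W = 6.7200 × 87.1 = 585 kJ.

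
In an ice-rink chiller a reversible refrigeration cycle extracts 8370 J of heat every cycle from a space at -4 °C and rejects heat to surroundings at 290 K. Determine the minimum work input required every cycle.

W_in ≈ 648 J

T_C = -4 °C → -4 + 273.15 = 269.15 K.
For a reversible refrigerator, COP_R = T_C/(T_H − T_C) = 269.15/20.85 = 12.9089.
W = Q_C/COP_R = 8370/12.9089 = 648 J.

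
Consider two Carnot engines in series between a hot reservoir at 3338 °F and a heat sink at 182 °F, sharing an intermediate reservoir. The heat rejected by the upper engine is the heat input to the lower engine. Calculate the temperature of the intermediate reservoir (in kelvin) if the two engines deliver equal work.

T_H = 3338 °F → (3338 − 32) × 5/9 = 1836.67 °C = 2109.82 K.
T_C = 182 °F → (182 − 32) × 5/9 = 83.33 °C = 356.48 K.
For reversible stages Q_m = Q_H·(T_m/T_H). Setting W₁ = Q_H(1 − T_m/T_H) equal to W₂ = Q_m(1 − T_C/T_m) = Q_H·(T_m − T_C)/T_H gives T_H − T_m = T_m − T_C, so T_m = (T_H + T_C)/2 = (2109.82 + 356.48)/2 = 1233 K.

T_m ≈ 1233 K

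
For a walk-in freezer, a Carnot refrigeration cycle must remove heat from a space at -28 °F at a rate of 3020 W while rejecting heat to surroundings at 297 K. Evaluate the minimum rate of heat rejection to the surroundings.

Q̇_H ≈ 3740 W

T_C = -28 °F → (-28 − 32) × 5/9 = -33.33 °C = 239.82 K.
For a reversible cycle Q_H/Q_C = T_H/T_C, so Q_H = Q_C·T_H/T_C = 3020 × 297.00/239.82 = 3740 W.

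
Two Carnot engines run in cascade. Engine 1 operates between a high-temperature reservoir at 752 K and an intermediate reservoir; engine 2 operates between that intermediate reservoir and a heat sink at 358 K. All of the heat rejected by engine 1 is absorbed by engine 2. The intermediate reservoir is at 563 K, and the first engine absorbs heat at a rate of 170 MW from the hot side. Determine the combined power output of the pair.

Two reversible stages in series are equivalent to a single Carnot engine between T_H and T_C, so η_total = 1 − T_C/T_H = 1 − 358.00/752.00 = 0.5239.
W_total = η_total · Q_H = 0.5239 × 170 = 89.07 MW.

Ẇ_total ≈ 89.07 MW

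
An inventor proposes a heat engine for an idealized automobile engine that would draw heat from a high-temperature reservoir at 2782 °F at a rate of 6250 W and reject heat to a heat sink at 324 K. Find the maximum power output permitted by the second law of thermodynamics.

T_H = 2782 °F → (2782 − 32) × 5/9 = 1527.78 °C = 1800.93 K.
The upper bound on efficiency is η_max = 1 − T_C/T_H = 1 − 324.00/1800.93 = 0.8201.
W_max = η_max · Q_H = 0.8201 × 6250 = 5130 W.

Ẇ_max ≈ 5130 W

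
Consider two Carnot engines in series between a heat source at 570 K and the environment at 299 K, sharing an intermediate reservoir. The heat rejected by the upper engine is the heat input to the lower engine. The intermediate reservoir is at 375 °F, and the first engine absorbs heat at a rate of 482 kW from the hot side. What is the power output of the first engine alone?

T_m = 375 °F → (375 − 32) × 5/9 = 190.56 °C = 463.71 K.
First-stage efficiency η₁ = 1 − T_m/T_H = 1 − 463.71/570.00 = 0.1865.
W₁ = η₁·Q_H = 0.1865 × 482 = 89.9 kW.

Ẇ₁ ≈ 89.9 kW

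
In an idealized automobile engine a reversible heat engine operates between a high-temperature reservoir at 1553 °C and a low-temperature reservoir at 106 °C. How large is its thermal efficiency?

η ≈ 0.792

T_H = 1553 °C → 1553 + 273.15 = 1826.15 K.
T_C = 106 °C → 106 + 273.15 = 379.15 K.
Since the cycle is reversible, η = 1 − T_C/T_H = 1 − 379.15/1826.15 = 0.792.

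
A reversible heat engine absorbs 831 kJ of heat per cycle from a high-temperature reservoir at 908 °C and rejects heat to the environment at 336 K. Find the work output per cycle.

W ≈ 595 kJ

T_H = 908 °C → 908 + 273.15 = 1181.15 K.
Carnot efficiency: η = 1 − T_C/T_H = 1 − 336.00/1181.15 = 0.7155.
W = η·Q_H = 0.7155 × 831 = 595 kJ.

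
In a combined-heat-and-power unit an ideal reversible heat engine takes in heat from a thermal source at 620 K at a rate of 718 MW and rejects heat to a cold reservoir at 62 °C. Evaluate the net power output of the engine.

Ẇ ≈ 330 MW

T_C = 62 °C → 62 + 273.15 = 335.15 K.
The Carnot efficiency is η = 1 − T_C/T_H = 1 − 335.15/620.00 = 0.4594.
W = η·Q_H = 0.4594 × 718 = 330 MW.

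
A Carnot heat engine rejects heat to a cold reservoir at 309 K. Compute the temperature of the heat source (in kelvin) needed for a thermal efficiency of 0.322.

From η = 1 − T_C/T_H, solving for T_H gives T_H = T_C/(1 − η) = 309.00/(1 − 0.322) = 455.8 K.

T_H ≈ 455.8 K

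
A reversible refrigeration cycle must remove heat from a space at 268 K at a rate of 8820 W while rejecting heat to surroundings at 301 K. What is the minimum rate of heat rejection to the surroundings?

For a reversible cycle Q_H/Q_C = T_H/T_C, so Q_H = Q_C·T_H/T_C = 8820 × 301.00/268.00 = 9906 W.

Q̇_H ≈ 9906 W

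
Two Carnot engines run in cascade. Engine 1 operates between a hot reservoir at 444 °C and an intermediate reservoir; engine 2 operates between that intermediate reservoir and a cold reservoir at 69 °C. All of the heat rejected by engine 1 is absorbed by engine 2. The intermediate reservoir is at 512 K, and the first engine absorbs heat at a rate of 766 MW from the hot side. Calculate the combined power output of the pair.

T_H = 444 °C → 444 + 273.15 = 717.15 K.
T_C = 69 °C → 69 + 273.15 = 342.15 K.
Two reversible stages in series are equivalent to a single Carnot engine between T_H and T_C, so η_total = 1 − T_C/T_H = 1 − 342.15/717.15 = 0.5229.
W_total = η_total · Q_H = 0.5229 × 766 = 401 MW.

Ẇ_total ≈ 401 MW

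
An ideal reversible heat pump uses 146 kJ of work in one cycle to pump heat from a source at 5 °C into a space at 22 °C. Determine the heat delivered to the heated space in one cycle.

Q_H ≈ 2530 kJ

T_H = 22 °C → 22 + 273.15 = 295.15 K.
T_C = 5 °C → 5 + 273.15 = 278.15 K.
For a reversible heat pump, COP_HP = T_H/(T_H − T_C) = 295.15/17.00 = 17.3618.
Q_H = COP_HP · W = 17.3618 × 146 = 2530 kJ.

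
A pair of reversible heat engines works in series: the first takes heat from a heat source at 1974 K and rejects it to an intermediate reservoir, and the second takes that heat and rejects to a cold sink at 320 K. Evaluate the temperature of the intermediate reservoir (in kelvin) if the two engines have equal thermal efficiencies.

T_m ≈ 795 K

Equal efficiencies require 1 − T_m/T_H = 1 − T_C/T_m, i.e. T_m/T_H = T_C/T_m, so T_m = √(T_H·T_C) = √(1974.00 × 320.00) = 795 K.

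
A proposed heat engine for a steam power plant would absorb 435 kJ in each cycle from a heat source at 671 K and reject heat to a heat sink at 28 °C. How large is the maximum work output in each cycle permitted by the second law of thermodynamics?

W_max ≈ 240 kJ

T_C = 28 °C → 28 + 273.15 = 301.15 K.
No engine can exceed the Carnot limit: η_max = 1 − T_C/T_H = 1 − 301.15/671.00 = 0.5512.
W_max = η_max · Q_H = 0.5512 × 435 = 240 kJ.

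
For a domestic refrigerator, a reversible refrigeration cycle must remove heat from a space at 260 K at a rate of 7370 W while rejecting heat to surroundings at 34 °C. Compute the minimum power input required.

Ẇ_in ≈ 1340 W

T_H = 34 °C → 34 + 273.15 = 307.15 K.
Carnot COP: COP_R = T_C/(T_H − T_C) = 260.00/47.15 = 5.5143.
W = Q_C/COP_R = 7370/5.5143 = 1340 W.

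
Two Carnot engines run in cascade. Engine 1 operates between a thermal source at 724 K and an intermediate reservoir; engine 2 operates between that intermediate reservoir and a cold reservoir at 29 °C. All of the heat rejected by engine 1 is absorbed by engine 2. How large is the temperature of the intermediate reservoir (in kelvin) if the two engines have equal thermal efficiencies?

T_C = 29 °C → 29 + 273.15 = 302.15 K.
Equal efficiencies require 1 − T_m/T_H = 1 − T_C/T_m, i.e. T_m/T_H = T_C/T_m, so T_m = √(T_H·T_C) = √(724.00 × 302.15) = 467.7 K.

T_m ≈ 467.7 K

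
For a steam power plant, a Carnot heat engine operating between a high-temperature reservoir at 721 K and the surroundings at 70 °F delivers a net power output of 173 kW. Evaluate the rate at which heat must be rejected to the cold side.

T_C = 70 °F → (70 − 32) × 5/9 = 21.11 °C = 294.26 K.
For a reversible engine, η = 1 − T_C/T_H = 1 − 294.26/721.00 = 0.5919.
Since Q_C/Q_H = T_C/T_H and Q_H = W/η, Q_C = W·T_C/(T_H − T_C) = 173 × 294.26/426.74 = 119 kW.

Q̇_C ≈ 119 kW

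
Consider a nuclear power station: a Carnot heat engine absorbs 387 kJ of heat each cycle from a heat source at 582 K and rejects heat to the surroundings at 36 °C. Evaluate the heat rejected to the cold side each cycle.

Q_C ≈ 206 kJ

T_C = 36 °C → 36 + 273.15 = 309.15 K.
Carnot efficiency: η = 1 − T_C/T_H = 1 − 309.15/582.00 = 0.4688.
For a reversible cycle Q_C/Q_H = T_C/T_H, so Q_C = 387 × 309.15/582.00 = 206 kJ.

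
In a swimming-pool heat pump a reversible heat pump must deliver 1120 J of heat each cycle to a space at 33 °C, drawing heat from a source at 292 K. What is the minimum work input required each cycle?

T_H = 33 °C → 33 + 273.15 = 306.15 K.
COP_HP = T_H/(T_H − T_C) = 306.15/14.15 = 21.6360.
W = Q_H/COP_HP = 1120/21.6360 = 51.8 J.

W_in ≈ 51.8 J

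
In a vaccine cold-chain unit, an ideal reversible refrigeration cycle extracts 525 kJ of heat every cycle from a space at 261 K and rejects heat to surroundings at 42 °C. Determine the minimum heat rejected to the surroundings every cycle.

T_H = 42 °C → 42 + 273.15 = 315.15 K.
For a reversible cycle Q_H/Q_C = T_H/T_C, so Q_H = Q_C·T_H/T_C = 525 × 315.15/261.00 = 634 kJ.

Q_H ≈ 634 kJ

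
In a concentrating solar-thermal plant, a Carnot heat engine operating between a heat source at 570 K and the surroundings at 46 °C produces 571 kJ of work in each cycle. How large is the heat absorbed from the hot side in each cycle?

T_C = 46 °C → 46 + 273.15 = 319.15 K.
For a reversible engine, η = 1 − T_C/T_H = 1 − 319.15/570.00 = 0.4401.
Q_H = W/η = 571/0.4401 = 1300 kJ.

Q_H ≈ 1300 kJ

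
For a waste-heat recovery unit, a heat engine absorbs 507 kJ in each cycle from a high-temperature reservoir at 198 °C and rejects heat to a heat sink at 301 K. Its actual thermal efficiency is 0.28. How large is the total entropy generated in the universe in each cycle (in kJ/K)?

ΔS_univ ≈ 0.1367 kJ/K

T_H = 198 °C → 198 + 273.15 = 471.15 K.
W = η·Q_H = 0.28 × 507 = 142.0 kJ, so Q_C = Q_H − W = 365.0 kJ.
Reservoir entropy changes: ΔS_H = −Q_H/T_H = −507/471.15 = -1.076 kJ/K and ΔS_C = +Q_C/T_C = 365.0/301.00 = 1.213 kJ/K.
ΔS_univ = −Q_H/T_H + Q_C/T_C = 0.1367 kJ/K (> 0, since η = 0.28 < η_Carnot = 0.361).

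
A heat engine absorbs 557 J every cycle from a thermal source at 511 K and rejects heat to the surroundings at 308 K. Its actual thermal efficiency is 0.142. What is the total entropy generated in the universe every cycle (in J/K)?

ΔS_univ ≈ 0.4616 J/K

W = η·Q_H = 0.142 × 557 = 79.09 J, so Q_C = Q_H − W = 477.9 J.
The hot reservoir loses entropy Q_H/T_H = 557/511.00 = 1.090 J/K; the cold reservoir gains Q_C/T_C = 477.9/308.00 = 1.552 J/K.
ΔS_univ = −Q_H/T_H + Q_C/T_C = 0.4616 J/K (> 0, since η = 0.142 < η_Carnot = 0.397).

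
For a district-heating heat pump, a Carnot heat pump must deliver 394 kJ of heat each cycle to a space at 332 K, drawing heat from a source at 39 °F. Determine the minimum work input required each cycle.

W_in ≈ 65.2 kJ

T_C = 39 °F → (39 − 32) × 5/9 = 3.89 °C = 277.04 K.
The Carnot heat-pump COP is COP_HP = T_H/(T_H − T_C) = 332.00/54.96 = 6.0406.
W = Q_H/COP_HP = 394/6.0406 = 65.2 kJ.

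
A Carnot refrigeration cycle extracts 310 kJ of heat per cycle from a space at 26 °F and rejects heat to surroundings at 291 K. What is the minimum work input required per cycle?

W_in ≈ 24.3 kJ

T_C = 26 °F → (26 − 32) × 5/9 = -3.33 °C = 269.82 K.
COP_R = T_C/(T_H − T_C) = 269.82/21.18 = 12.7372.
W = Q_C/COP_R = 310/12.7372 = 24.3 kJ.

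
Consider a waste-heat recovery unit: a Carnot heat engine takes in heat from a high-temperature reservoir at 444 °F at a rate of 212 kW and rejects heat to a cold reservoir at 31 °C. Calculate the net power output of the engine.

Ẇ ≈ 83.6 kW

T_H = 444 °F → (444 − 32) × 5/9 = 228.89 °C = 502.04 K.
T_C = 31 °C → 31 + 273.15 = 304.15 K.
Carnot efficiency: η = 1 − T_C/T_H = 1 − 304.15/502.04 = 0.3942.
W = η·Q_H = 0.3942 × 212 = 83.6 kW.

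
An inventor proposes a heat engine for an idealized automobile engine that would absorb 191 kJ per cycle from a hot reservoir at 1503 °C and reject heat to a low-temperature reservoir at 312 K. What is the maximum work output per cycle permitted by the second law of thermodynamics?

W_max ≈ 157 kJ

T_H = 1503 °C → 1503 + 273.15 = 1776.15 K.
By the Carnot theorem, η_max = 1 − T_C/T_H = 1 − 312.00/1776.15 = 0.8243.
W_max = η_max · Q_H = 0.8243 × 191 = 157 kJ.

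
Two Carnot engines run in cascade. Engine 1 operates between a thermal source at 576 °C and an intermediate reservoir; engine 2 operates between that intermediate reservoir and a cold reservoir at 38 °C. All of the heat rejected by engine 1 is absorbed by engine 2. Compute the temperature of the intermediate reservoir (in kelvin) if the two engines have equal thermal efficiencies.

T_H = 576 °C → 576 + 273.15 = 849.15 K.
T_C = 38 °C → 38 + 273.15 = 311.15 K.
Equal efficiencies require 1 − T_m/T_H = 1 − T_C/T_m, i.e. T_m/T_H = T_C/T_m, so T_m = √(T_H·T_C) = √(849.15 × 311.15) = 514.0 K.

T_m ≈ 514.0 K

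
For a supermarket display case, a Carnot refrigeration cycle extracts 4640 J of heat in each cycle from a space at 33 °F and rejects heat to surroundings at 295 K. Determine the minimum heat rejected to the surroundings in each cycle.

Q_H ≈ 5001 J

T_C = 33 °F → (33 − 32) × 5/9 = 0.56 °C = 273.71 K.
For a reversible cycle Q_H/Q_C = T_H/T_C, so Q_H = Q_C·T_H/T_C = 4640 × 295.00/273.71 = 5001 J.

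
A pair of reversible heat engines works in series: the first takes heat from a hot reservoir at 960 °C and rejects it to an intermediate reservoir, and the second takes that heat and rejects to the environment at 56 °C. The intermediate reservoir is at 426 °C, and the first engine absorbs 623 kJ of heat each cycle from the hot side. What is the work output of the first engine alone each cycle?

W₁ ≈ 270 kJ

T_H = 960 °C → 960 + 273.15 = 1233.15 K.
T_C = 56 °C → 56 + 273.15 = 329.15 K.
T_m = 426 °C → 426 + 273.15 = 699.15 K.
First-stage efficiency η₁ = 1 − T_m/T_H = 1 − 699.15/1233.15 = 0.4330.
W₁ = η₁·Q_H = 0.4330 × 623 = 270 kJ.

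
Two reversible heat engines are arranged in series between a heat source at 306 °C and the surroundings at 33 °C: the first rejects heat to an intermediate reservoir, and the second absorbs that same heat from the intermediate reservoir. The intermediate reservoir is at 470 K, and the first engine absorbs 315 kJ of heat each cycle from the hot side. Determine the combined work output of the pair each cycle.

W_total ≈ 148 kJ

T_H = 306 °C → 306 + 273.15 = 579.15 K.
T_C = 33 °C → 33 + 273.15 = 306.15 K.
Two reversible stages in series are equivalent to a single Carnot engine between T_H and T_C, so η_total = 1 − T_C/T_H = 1 − 306.15/579.15 = 0.4714.
W_total = η_total · Q_H = 0.4714 × 315 = 148 kJ.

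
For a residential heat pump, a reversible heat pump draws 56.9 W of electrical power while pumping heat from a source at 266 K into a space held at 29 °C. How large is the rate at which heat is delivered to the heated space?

Q̇_H ≈ 475.6 W

T_H = 29 °C → 29 + 273.15 = 302.15 K.
Reversible heating COP: COP_HP = T_H/(T_H − T_C) = 302.15/36.15 = 8.3582.
Q_H = COP_HP · W = 8.3582 × 56.9 = 475.6 W.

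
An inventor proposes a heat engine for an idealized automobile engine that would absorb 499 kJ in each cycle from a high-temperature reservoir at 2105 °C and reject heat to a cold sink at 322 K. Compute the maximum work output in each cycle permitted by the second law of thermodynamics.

W_max ≈ 431.4 kJ

T_H = 2105 °C → 2105 + 273.15 = 2378.15 K.
By the Carnot theorem, η_max = 1 − T_C/T_H = 1 − 322.00/2378.15 = 0.8646.
W_max = η_max · Q_H = 0.8646 × 499 = 431.4 kJ.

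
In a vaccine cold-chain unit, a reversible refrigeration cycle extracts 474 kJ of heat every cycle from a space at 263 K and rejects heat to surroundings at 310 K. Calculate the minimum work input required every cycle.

W_in ≈ 84.71 kJ

The reversible coefficient of performance is COP_R = T_C/(T_H − T_C) = 263.00/47.00 = 5.5957.
W = Q_C/COP_R = 474/5.5957 = 84.71 kJ.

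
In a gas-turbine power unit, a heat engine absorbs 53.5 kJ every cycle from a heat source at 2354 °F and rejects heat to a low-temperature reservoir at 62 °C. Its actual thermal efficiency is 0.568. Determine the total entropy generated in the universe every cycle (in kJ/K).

T_H = 2354 °F → (2354 − 32) × 5/9 = 1290.00 °C = 1563.15 K.
T_C = 62 °C → 62 + 273.15 = 335.15 K.
W = η·Q_H = 0.568 × 53.5 = 30.39 kJ, so Q_C = Q_H − W = 23.11 kJ.
The hot reservoir loses entropy Q_H/T_H = 53.5/1563.15 = 0.03423 kJ/K; the cold reservoir gains Q_C/T_C = 23.11/335.15 = 0.06896 kJ/K.
ΔS_univ = −Q_H/T_H + Q_C/T_C = 0.0347 kJ/K (> 0, since η = 0.568 < η_Carnot = 0.786).

ΔS_univ ≈ 0.0347 kJ/K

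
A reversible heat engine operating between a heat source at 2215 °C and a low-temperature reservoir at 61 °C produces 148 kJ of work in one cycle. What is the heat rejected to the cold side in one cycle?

Q_C ≈ 23.0 kJ

T_H = 2215 °C → 2215 + 273.15 = 2488.15 K.
T_C = 61 °C → 61 + 273.15 = 334.15 K.
η_rev = 1 − T_C/T_H = 1 − 334.15/2488.15 = 0.8657.
Since Q_C/Q_H = T_C/T_H and Q_H = W/η, Q_C = W·T_C/(T_H − T_C) = 148 × 334.15/2154.00 = 23.0 kJ.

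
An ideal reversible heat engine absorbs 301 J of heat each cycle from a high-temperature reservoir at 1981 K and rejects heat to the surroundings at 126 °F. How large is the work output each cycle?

T_C = 126 °F → (126 − 32) × 5/9 = 52.22 °C = 325.37 K.
The Carnot efficiency is η = 1 − T_C/T_H = 1 − 325.37/1981.00 = 0.8358.
W = η·Q_H = 0.8358 × 301 = 251.6 J.

W ≈ 251.6 J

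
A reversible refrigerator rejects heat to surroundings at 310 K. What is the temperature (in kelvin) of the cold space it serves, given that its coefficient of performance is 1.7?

T_C ≈ 195 K

COP_R = T_C/(T_H − T_C) ⇒ T_C = T_H·COP_R/(1 + COP_R) = 310.00 × 1.7/(1 + 1.7) = 195 K.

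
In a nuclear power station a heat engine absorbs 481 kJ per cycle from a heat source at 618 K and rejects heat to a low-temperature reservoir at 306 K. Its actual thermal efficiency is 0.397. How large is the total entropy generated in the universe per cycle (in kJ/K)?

ΔS_univ ≈ 0.170 kJ/K

W = η·Q_H = 0.397 × 481 = 191.0 kJ, so Q_C = Q_H − W = 290.0 kJ.
Reservoir entropy changes: ΔS_H = −Q_H/T_H = −481/618.00 = -0.7783 kJ/K and ΔS_C = +Q_C/T_C = 290.0/306.00 = 0.9479 kJ/K.
ΔS_univ = −Q_H/T_H + Q_C/T_C = 0.170 kJ/K (> 0, since η = 0.397 < η_Carnot = 0.505).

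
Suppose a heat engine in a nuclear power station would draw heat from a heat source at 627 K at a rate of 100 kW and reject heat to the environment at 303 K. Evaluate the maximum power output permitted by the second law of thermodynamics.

The second-law ceiling is the Carnot efficiency, η_max = 1 − T_C/T_H = 1 − 303.00/627.00 = 0.5167.
W_max = η_max · Q_H = 0.5167 × 100 = 51.7 kW.

Ẇ_max ≈ 51.7 kW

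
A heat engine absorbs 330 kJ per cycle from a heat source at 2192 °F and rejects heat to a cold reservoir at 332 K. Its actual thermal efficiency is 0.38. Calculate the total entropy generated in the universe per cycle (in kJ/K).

ΔS_univ ≈ 0.392 kJ/K

T_H = 2192 °F → (2192 − 32) × 5/9 = 1200.00 °C = 1473.15 K.
W = η·Q_H = 0.38 × 330 = 125.4 kJ, so Q_C = Q_H − W = 204.6 kJ.
The hot reservoir loses entropy Q_H/T_H = 330/1473.15 = 0.2240 kJ/K; the cold reservoir gains Q_C/T_C = 204.6/332.00 = 0.6163 kJ/K.
ΔS_univ = −Q_H/T_H + Q_C/T_C = 0.392 kJ/K (> 0, since η = 0.38 < η_Carnot = 0.775).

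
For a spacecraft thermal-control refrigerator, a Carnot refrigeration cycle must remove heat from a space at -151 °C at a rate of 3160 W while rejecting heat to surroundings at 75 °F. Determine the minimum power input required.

T_H = 75 °F → (75 − 32) × 5/9 = 23.89 °C = 297.04 K.
T_C = -151 °C → -151 + 273.15 = 122.15 K.
The reversible coefficient of performance is COP_R = T_C/(T_H − T_C) = 122.15/174.89 = 0.6984.
W = Q_C/COP_R = 3160/0.6984 = 4524 W.

Ẇ_in ≈ 4524 W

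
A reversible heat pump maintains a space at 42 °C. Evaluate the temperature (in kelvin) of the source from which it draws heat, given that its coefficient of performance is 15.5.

T_C ≈ 295 K

T_H = 42 °C → 42 + 273.15 = 315.15 K.
COP_HP = T_H/(T_H − T_C) ⇒ T_C = T_H·(COP_HP − 1)/COP_HP = 315.15 × (15.5 − 1)/15.5 = 295 K.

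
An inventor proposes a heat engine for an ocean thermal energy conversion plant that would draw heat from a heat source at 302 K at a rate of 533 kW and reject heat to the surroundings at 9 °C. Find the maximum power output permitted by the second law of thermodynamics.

T_C = 9 °C → 9 + 273.15 = 282.15 K.
The upper bound on efficiency is η_max = 1 − T_C/T_H = 1 − 282.15/302.00 = 0.0657.
W_max = η_max · Q_H = 0.0657 × 533 = 35.0 kW.

Ẇ_max ≈ 35.0 kW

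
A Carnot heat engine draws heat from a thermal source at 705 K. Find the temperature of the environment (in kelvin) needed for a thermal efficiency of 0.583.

T_C ≈ 294 K

From η = 1 − T_C/T_H, T_C = T_H·(1 − η) = 705.00 × (1 − 0.583) = 294 K.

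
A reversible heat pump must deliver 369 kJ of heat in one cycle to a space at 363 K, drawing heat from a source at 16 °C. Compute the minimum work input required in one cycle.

W_in ≈ 75.1 kJ

T_C = 16 °C → 16 + 273.15 = 289.15 K.
The Carnot heat-pump COP is COP_HP = T_H/(T_H − T_C) = 363.00/73.85 = 4.9154.
W = Q_H/COP_HP = 369/4.9154 = 75.1 kJ.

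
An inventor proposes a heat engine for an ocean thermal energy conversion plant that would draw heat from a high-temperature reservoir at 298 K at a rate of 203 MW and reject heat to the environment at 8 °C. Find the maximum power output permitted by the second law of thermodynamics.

T_C = 8 °C → 8 + 273.15 = 281.15 K.
The second-law ceiling is the Carnot efficiency, η_max = 1 − T_C/T_H = 1 − 281.15/298.00 = 0.0565.
W_max = η_max · Q_H = 0.0565 × 203 = 11.5 MW.

Ẇ_max ≈ 11.5 MW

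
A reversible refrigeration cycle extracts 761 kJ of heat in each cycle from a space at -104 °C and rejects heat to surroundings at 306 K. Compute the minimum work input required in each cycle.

T_C = -104 °C → -104 + 273.15 = 169.15 K.
Carnot COP: COP_R = T_C/(T_H − T_C) = 169.15/136.85 = 1.2360.
W = Q_C/COP_R = 761/1.2360 = 616 kJ.

W_in ≈ 616 kJ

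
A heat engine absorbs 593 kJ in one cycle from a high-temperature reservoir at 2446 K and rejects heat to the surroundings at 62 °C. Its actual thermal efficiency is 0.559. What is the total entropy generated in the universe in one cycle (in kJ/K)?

ΔS_univ ≈ 0.5378 kJ/K

T_C = 62 °C → 62 + 273.15 = 335.15 K.
W = η·Q_H = 0.559 × 593 = 331.5 kJ, so Q_C = Q_H − W = 261.5 kJ.
Entropy balance on the reservoirs: −Q_H/T_H = -0.2424 kJ/K, +Q_C/T_C = 0.7803 kJ/K.
ΔS_univ = −Q_H/T_H + Q_C/T_C = 0.5378 kJ/K (> 0, since η = 0.559 < η_Carnot = 0.863).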